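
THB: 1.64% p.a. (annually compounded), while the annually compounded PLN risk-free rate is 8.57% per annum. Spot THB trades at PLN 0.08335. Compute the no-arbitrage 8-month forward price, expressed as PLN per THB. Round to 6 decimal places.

0.087097

T = 8/12 years.
PLN growth factor: (1 + 0.0857)^(8/12) = 1.0563469.
THB accumulates by (1 + 0.0164)^(8/12) = 1.0109037.
Forward (PLN per THB) = 0.08335 × 1.0563469 / 1.0109037 = 0.08709684.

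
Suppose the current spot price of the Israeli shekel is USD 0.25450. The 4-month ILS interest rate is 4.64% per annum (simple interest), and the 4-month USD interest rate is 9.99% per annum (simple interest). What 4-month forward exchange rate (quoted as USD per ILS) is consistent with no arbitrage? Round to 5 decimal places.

T = 4/12 years.
USD growth factor: 1 + 0.0999×4/12 = 1.033300.
ILS growth factor: 1 + 0.0464×4/12 = 1.0154667.
So F = 0.2545 × 1.033300 / 1.0154667 = 0.2589694 (USD/ILS).

0.25897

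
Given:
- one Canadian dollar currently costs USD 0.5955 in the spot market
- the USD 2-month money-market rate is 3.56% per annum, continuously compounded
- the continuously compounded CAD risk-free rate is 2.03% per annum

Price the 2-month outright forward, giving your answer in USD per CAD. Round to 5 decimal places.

0.59702

T = 2/12 years.
Growth of 1 USD over T: e^(0.0356×2/12) = 1.005951.
Growth of 1 CAD over T: e^(0.0203×2/12) = 1.0033891.
Forward (USD per CAD) = 0.5955 × 1.005951 / 1.0033891 = 0.5970205.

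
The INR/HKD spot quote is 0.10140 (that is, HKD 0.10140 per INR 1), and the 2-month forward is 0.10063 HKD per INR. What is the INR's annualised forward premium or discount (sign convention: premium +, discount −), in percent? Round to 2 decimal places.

-4.56%

T = 2/12 years.
INR trades forward at -0.75937% vs spot over the period.
Per annum: -0.0075937 / (2/12) = -0.045562 = -4.56%.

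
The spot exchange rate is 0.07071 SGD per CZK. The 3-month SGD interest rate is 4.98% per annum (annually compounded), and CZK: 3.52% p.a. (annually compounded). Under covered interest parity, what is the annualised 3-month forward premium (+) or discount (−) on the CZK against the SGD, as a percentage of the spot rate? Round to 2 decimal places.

+1.40%

T = 3/12 years.
No-arbitrage forward: 0.07071 × 1.012224 / 1.0086862 = 0.07095800 SGD/CZK.
Annualised premium = (F − S)/S × (1/T) = (0.07095800 − 0.07071)/0.07071 ÷ (3/12) = 1.40%.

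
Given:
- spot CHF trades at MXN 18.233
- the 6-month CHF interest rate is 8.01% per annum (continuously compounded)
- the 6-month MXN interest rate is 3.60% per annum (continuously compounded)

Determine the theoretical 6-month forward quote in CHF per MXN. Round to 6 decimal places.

T = 6/12 years.
Growth of 1 MXN over T: e^(0.0360×6/12) = 1.018163.
CHF accumulates by e^(0.0801×6/12) = 1.0408628.
Forward (MXN per CHF) = 18.233 × 1.018163 / 1.0408628 = 17.83536.
Invert for CHF per MXN: 1 / 17.83536 = 0.056068.

0.056068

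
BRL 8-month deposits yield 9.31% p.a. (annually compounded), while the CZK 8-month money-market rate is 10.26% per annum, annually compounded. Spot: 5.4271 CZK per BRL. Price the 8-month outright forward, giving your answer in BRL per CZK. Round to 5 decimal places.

0.18320

T = 8/12 years.
CZK growth factor: (1 + 0.1026)^(8/12) = 1.0672807.
BRL growth factor: (1 + 0.0931)^(8/12) = 1.0611414.
So F = 5.4271 × 1.0672807 / 1.0611414 = 5.458499 (CZK/BRL).
Quoted the other way: 1/5.458499 = 0.18320 BRL per CZK.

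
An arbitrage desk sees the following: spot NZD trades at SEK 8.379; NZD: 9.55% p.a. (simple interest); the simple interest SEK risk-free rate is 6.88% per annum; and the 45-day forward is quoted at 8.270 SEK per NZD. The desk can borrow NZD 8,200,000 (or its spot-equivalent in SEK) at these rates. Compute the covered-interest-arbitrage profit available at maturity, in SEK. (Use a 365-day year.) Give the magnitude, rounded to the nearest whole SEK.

SEK 678,153

T = 45/365 years.
Invest the NZD and cover forward: 8,200,000 × 1.0117739726 × 8.270 = SEK 68,612,440.18.
Convert at spot and invest in SEK: 8,200,000 × 8.379 × 1.0084821918 = SEK 69,290,592.74.
The quoted forward undervalues NZD, so borrow NZD, convert to SEK at spot, deposit the SEK at 6.88%, and buy NZD forward at 8.270 to cover the loan.
Profit = 69,290,592.74 − 68,612,440.18 = SEK 678,153.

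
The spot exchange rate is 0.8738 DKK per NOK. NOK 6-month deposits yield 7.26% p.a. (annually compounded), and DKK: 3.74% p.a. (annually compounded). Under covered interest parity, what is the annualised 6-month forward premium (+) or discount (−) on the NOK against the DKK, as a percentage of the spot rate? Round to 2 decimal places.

-3.31%

T = 6/12 years.
No-arbitrage forward: 0.8738 × 1.0185284 / 1.035664 = 0.8593425 DKK/NOK.
Annualised premium = (F − S)/S × (1/T) = (0.8593425 − 0.8738)/0.8738 ÷ (6/12) = -3.31%.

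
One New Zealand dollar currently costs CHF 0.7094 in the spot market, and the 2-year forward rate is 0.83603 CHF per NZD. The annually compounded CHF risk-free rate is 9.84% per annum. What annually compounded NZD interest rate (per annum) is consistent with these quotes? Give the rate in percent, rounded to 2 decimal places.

1.18%

T = 2 years.
By CIP, F/S equals the CHF-to-NZD growth ratio: 0.83603/0.7094 = 1.1785030.
CHF growth factor: (1 + 0.0984)^2 = 1.2064826.
So the NZD growth factor = 1.0237416.
Annualise: 1.0237416^(1/2) − 1 = 0.011801 = 1.18%.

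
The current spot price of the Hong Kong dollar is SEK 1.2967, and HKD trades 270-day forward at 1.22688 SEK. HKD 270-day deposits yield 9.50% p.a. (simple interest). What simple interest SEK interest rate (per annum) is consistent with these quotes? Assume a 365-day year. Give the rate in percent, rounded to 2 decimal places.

T = 270/365 years.
By CIP, F/S equals the SEK-to-HKD growth ratio: 1.22688/1.2967 = 0.9461556.
HKD growth factor: 1 + 0.0950×270/365 = 1.070274.
So the SEK growth factor = 1.0126457.
r = (1.0126457 − 1)/(270/365) = 0.017095 → 1.71%.

1.71%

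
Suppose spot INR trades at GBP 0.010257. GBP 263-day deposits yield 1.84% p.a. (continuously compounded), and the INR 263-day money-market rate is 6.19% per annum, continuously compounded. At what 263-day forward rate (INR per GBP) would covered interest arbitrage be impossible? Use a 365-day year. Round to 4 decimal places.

100.5986

T = 263/365 years.
Growth of 1 GBP over T: e^(0.0184×263/365) = 1.01334636.
INR growth factor: e^(0.0619×263/365) = 1.045611538.
Forward (GBP per INR) = 0.010257 × 1.01334636 / 1.045611538 = 0.00994049246.
Quoted the other way: 1/0.00994049246 = 100.5986 INR per GBP.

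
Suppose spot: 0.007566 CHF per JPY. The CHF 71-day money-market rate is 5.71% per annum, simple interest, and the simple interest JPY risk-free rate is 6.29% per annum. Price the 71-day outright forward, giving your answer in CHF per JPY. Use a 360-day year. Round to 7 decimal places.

0.0075575

T = 71/360 years.
CHF accumulates by 1 + 0.0571×71/360 = 1.0112614.
Growth of 1 JPY over T: 1 + 0.0629×71/360 = 1.0124053.
CIP: F = S · (grow CHF)/(grow JPY) = 0.007566 × 1.0112614/1.0124053 = 0.007557451 CHF per JPY.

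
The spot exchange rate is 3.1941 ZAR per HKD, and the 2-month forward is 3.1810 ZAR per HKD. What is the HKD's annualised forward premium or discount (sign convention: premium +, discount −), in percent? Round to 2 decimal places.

-2.46%

T = 2/12 years.
Period premium: (3.1810 − 3.1941)/3.1941 = -0.0041013.
×(1/T) gives -2.46% p.a.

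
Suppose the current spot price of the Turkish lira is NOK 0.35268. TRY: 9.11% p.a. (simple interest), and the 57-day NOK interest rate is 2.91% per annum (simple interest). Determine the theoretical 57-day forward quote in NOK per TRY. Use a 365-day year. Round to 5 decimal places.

T = 57/365 years.
NOK accumulates by 1 + 0.0291×57/365 = 1.0045444.
Growth of 1 TRY over T: 1 + 0.0911×57/365 = 1.0142266.
Forward (NOK per TRY) = 0.35268 × 1.0045444 / 1.0142266 = 0.3493132.

0.34931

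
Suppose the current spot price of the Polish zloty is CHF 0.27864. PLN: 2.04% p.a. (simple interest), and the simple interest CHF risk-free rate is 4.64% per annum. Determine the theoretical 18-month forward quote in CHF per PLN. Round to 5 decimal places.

0.28918

T = 18/12 years.
CHF accumulates by 1 + 0.0464×18/12 = 1.069600.
Growth of 1 PLN over T: 1 + 0.0204×18/12 = 1.030600.
Forward (CHF per PLN) = 0.27864 × 1.069600 / 1.030600 = 0.2891843.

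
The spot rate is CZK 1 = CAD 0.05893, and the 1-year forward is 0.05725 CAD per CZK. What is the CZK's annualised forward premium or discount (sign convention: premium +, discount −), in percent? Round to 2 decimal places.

-2.85%

T = 1 year.
Period premium: (0.05725 − 0.05893)/0.05893 = -0.0285084.
×(1/T) gives -2.85% p.a.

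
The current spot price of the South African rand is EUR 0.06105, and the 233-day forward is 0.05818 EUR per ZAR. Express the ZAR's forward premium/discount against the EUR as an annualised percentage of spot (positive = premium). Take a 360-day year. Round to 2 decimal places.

T = 233/360 years.
(F − S)/S = (0.05818 − 0.06105)/0.06105 = -0.0470106.
Per annum: -0.0470106 / (233/360) = -0.072634 = -7.26%.

-7.26%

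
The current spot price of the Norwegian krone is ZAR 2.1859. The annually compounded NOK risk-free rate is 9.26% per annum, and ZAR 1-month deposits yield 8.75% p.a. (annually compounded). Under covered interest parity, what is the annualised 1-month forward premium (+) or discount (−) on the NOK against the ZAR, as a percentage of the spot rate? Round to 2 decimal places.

-0.47%

T = 1/12 years.
F = S · g_ZAR/g_NOK = 2.1859 × 1.0070146/1.0074073 = 2.1850479.
(F − S)/S ÷ T = (2.1850479 − 2.1859)/2.1859/(1/12) = -0.004678 → -0.47%.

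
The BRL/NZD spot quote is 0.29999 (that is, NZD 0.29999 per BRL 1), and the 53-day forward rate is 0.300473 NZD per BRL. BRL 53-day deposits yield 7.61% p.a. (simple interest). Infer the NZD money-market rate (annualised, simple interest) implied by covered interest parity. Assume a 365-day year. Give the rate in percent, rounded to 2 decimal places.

T = 53/365 years.
By CIP, F/S equals the NZD-to-BRL growth ratio: 0.300473/0.29999 = 1.0016101.
The BRL side grows by 1 + 0.0761×53/365 = 1.0110501.
That pins the NZD growth at 1.012678.
r = (1.012678 − 1)/(53/365) = 0.087311 → 8.73%.

8.73%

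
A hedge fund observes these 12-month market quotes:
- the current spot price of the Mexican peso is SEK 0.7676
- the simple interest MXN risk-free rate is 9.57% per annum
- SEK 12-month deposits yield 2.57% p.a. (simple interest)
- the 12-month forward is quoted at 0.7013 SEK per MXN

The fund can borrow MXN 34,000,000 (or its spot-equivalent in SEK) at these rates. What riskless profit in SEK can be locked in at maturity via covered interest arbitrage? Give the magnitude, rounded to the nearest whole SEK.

T = 1 year.
Route A — deposit MXN, sell forward: 34,000,000 × 1.095700 × 0.7013 = SEK 26,126,089.94.
Route B — convert at spot, deposit SEK: 34,000,000 × 0.7676 × 1.025700 = SEK 26,769,128.88.
The quoted forward undervalues MXN, so borrow MXN, convert to SEK at spot, deposit the SEK at 2.57%, and buy MXN forward at 0.7013 to cover the loan.
Profit = 26,769,128.88 − 26,126,089.94 = SEK 643,039.

SEK 643,039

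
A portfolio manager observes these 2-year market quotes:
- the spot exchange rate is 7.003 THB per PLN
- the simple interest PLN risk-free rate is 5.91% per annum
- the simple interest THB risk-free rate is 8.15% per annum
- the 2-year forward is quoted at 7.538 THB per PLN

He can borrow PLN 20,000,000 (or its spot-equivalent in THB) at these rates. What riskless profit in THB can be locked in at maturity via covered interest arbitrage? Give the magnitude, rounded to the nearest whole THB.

THB 5,690,052

T = 2 years.
Route A — deposit PLN, sell forward: 20,000,000 × 1.118200 × 7.538 = THB 168,579,832.00.
Route B — convert at spot, deposit THB: 20,000,000 × 7.003 × 1.163000 = THB 162,889,780.00.
The quoted forward overvalues PLN, so borrow THB, buy PLN at spot, deposit the PLN at 5.91%, and sell the proceeds forward at 7.538.
The gap between the two covered legs is THB 5,690,052.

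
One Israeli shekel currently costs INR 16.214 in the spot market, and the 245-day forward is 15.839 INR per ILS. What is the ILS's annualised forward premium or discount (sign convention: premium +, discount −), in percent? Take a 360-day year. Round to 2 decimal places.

-3.40%

T = 245/360 years.
Period premium: (15.839 − 16.214)/16.214 = -0.0231282.
×(1/T) gives -3.40% p.a.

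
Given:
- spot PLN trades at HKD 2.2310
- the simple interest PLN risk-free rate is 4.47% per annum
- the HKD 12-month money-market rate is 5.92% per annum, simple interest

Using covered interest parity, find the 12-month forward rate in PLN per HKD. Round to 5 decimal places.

T = 1 year.
HKD accumulates by 1 + 0.0592×1 = 1.059200.
PLN growth factor: 1 + 0.0447×1 = 1.044700.
So F = 2.231 × 1.059200 / 1.044700 = 2.261965 (HKD/PLN).
Quoted the other way: 1/2.261965 = 0.44209 PLN per HKD.

0.44209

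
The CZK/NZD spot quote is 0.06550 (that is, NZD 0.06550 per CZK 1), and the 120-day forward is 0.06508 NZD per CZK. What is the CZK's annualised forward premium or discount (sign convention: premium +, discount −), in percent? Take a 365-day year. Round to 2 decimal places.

-1.95%

T = 120/365 years.
(F − S)/S = (0.06508 − 0.0655)/0.0655 = -0.0064122.
×(1/T) gives -1.95% p.a.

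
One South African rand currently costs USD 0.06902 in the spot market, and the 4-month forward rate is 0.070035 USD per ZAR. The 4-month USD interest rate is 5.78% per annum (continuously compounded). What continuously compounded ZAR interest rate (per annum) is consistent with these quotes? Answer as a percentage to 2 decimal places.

T = 4/12 years.
CIP gives F = S · g_USD/g_ZAR, so g_USD/g_ZAR = 0.070035/0.06902 = 1.0147059.
The USD side grows by e^(0.0578×4/12) = 1.0194535.
So the ZAR growth factor = 1.0046788.
Take logs: ln 1.0046788 / (4/12) = 0.014004, so 1.40%.

1.40%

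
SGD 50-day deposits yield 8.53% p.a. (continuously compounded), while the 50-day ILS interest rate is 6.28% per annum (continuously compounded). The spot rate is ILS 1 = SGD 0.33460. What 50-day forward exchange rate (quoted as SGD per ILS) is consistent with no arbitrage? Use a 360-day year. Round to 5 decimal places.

0.33565

T = 50/360 years.
SGD accumulates by e^(0.0853×50/360) = 1.0119177.
ILS growth factor: e^(0.0628×50/360) = 1.0087604.
Forward (SGD per ILS) = 0.3346 × 1.0119177 / 1.0087604 = 0.3356473.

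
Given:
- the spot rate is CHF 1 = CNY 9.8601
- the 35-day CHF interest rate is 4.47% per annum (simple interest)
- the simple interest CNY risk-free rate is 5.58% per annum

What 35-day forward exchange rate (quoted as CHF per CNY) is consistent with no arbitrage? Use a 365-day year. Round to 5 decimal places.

0.10131

T = 35/365 years.
Growth of 1 CNY over T: 1 + 0.0558×35/365 = 1.0053507.
CHF growth factor: 1 + 0.0447×35/365 = 1.0042863.
Forward (CNY per CHF) = 9.8601 × 1.0053507 / 1.0042863 = 9.870550.
Invert for CHF per CNY: 1 / 9.870550 = 0.10131.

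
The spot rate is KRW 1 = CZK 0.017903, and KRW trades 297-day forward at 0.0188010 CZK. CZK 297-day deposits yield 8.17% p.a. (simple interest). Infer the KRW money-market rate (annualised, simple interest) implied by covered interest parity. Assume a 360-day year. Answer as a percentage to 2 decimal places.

1.99%

T = 297/360 years.
F/S = 0.018801/0.017903 = 1.0501592 = (growth of CZK) / (growth of KRW).
The CZK side grows by 1 + 0.0817×297/360 = 1.0674025.
That pins the KRW growth at 1.0164197.
r = (1.0164197 − 1)/(297/360) = 0.019903 → 1.99%.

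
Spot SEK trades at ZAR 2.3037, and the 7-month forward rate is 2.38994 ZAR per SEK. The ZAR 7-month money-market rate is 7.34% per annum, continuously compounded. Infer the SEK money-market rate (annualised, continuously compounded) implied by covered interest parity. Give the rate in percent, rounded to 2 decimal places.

1.04%

T = 7/12 years.
CIP gives F = S · g_ZAR/g_SEK, so g_ZAR/g_SEK = 2.38994/2.3037 = 1.0374354.
ZAR growth factor: e^(0.0734×7/12) = 1.0437465.
Hence g_SEK = 1.0060834.
Take logs: ln 1.0060834 / (7/12) = 0.010397, so 1.04%.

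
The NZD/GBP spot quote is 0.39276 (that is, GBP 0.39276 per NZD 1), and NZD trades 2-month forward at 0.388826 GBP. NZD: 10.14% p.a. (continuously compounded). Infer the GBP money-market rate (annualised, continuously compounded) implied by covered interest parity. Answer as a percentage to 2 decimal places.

4.10%

T = 2/12 years.
F/S = 0.388826/0.39276 = 0.9899837 = (growth of GBP) / (growth of NZD).
NZD growth factor: e^(0.1014×2/12) = 1.0170436.
Hence g_GBP = 1.0068566.
r = ln(1.0068566)/(2/12) = 0.040999 → 4.10%.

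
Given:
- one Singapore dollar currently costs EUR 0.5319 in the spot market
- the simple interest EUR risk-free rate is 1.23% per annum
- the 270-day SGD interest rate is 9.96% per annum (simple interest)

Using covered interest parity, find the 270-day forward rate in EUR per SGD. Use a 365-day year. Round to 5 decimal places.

0.49991

T = 270/365 years.
Growth of 1 EUR over T: 1 + 0.0123×270/365 = 1.0090986.
Growth of 1 SGD over T: 1 + 0.0996×270/365 = 1.0736767.
Forward (EUR per SGD) = 0.5319 × 1.0090986 / 1.0736767 = 0.4999080.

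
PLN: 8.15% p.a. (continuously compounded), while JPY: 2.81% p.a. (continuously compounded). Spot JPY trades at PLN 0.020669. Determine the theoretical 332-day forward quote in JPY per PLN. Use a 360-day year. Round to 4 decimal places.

T = 332/360 years.
PLN growth factor: e^(0.0815×332/360) = 1.07805782.
JPY growth factor: e^(0.0281×332/360) = 1.02625314.
So F = 0.020669 × 1.07805782 / 1.02625314 = 0.021712359 (PLN/JPY).
Invert for JPY per PLN: 1 / 0.021712359 = 46.0567.

46.0567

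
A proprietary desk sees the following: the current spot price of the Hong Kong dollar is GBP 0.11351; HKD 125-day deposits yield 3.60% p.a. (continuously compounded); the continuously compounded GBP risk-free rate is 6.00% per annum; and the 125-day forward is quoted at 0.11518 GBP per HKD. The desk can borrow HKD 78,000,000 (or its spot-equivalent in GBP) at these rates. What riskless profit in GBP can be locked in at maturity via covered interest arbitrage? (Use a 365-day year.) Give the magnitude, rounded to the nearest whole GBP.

GBP 57,899

T = 125/365 years.
Invest the HKD and cover forward: 78,000,000 × 1.01240508 × 0.11518 = GBP 9,095,487.73.
Convert at spot and invest in GBP: 78,000,000 × 0.11351 × 1.020760508 = GBP 9,037,588.97.
The quoted forward overvalues HKD, so borrow GBP, buy HKD at spot, deposit the HKD at 3.60%, and sell the proceeds forward at 0.11518.
Profit = 9,095,487.73 − 9,037,588.97 = GBP 57,899.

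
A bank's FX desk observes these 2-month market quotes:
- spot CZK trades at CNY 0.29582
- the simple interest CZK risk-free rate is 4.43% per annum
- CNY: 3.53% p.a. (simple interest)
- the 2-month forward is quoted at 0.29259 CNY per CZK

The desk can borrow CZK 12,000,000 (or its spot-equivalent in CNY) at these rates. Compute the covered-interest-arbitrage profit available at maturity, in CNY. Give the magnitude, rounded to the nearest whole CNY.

CNY 33,721

T = 2/12 years.
Route A — deposit CZK, sell forward: 12,000,000 × 1.007383333 × 0.29259 = CNY 3,537,003.47.
Route B — convert at spot, deposit CNY: 12,000,000 × 0.29582 × 1.005883333 = CNY 3,570,724.89.
The quoted forward undervalues CZK, so borrow CZK, convert to CNY at spot, deposit the CNY at 3.53%, and buy CZK forward at 0.29259 to cover the loan.
Profit = 3,570,724.89 − 3,537,003.47 = CNY 33,721.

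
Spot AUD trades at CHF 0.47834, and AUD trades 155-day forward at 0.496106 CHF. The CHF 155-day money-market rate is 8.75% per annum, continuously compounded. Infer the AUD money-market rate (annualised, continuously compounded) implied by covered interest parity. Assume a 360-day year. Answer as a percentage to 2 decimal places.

0.28%

T = 155/360 years.
F/S = 0.496106/0.47834 = 1.0371409 = (growth of CHF) / (growth of AUD).
The CHF side grows by e^(0.0875×155/360) = 1.0383923.
Hence g_AUD = 1.0012066.
r = ln(1.0012066)/(155/360) = 0.002801 → 0.28%.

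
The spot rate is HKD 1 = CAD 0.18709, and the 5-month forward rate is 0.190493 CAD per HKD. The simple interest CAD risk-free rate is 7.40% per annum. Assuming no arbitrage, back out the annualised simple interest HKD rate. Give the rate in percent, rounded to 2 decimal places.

2.98%

T = 5/12 years.
F/S = 0.190493/0.18709 = 1.0181891 = (growth of CAD) / (growth of HKD).
The CAD side grows by 1 + 0.0740×5/12 = 1.0308333.
Hence g_HKD = 1.0124183.
(1.0124183 − 1)/T = 0.029804, i.e. 2.98%.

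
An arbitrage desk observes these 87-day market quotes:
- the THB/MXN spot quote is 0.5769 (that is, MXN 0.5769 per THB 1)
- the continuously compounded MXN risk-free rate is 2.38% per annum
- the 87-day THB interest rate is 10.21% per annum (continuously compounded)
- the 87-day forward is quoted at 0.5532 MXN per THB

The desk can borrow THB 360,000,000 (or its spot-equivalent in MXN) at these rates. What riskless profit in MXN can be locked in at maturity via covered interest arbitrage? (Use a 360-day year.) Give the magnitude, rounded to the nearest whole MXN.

MXN 4,754,936

T = 87/360 years.
Keep in THB, deliver into the forward: 360,000,000·1.0249810931·0.5532 = MXN 204,127,034.65.
Swap to MXN now, deposit: 360,000,000·0.5769·1.00576823926 = MXN 208,881,971.00.
The quoted forward undervalues THB, so borrow THB, convert to MXN at spot, deposit the MXN at 2.38%, and buy THB forward at 0.5532 to cover the loan.
Arbitrage profit = |204,127,034.65 − 208,881,971.00| = MXN 4,754,936.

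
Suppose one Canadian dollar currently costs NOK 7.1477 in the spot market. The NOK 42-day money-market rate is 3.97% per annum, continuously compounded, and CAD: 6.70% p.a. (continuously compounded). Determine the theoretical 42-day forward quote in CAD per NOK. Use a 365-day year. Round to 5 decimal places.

0.14035

T = 42/365 years.
NOK growth factor: e^(0.0397×42/365) = 1.0045787.
Growth of 1 CAD over T: e^(0.0670×42/365) = 1.0077394.
So F = 7.1477 × 1.0045787 / 1.0077394 = 7.125282 (NOK/CAD).
Quoted the other way: 1/7.125282 = 0.14035 CAD per NOK.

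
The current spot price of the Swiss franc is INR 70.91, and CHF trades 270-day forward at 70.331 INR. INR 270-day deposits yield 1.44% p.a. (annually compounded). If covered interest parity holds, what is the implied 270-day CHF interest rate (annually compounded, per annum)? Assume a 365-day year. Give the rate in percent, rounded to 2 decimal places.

2.57%

T = 270/365 years.
CIP gives F = S · g_INR/g_CHF, so g_INR/g_CHF = 70.331/70.91 = 0.9918347.
The INR side grows by (1 + 0.0144)^(270/365) = 1.0106322.
Hence g_CHF = 1.0189523.
r = 1.0189523^(365/270) − 1 = 0.025706 → 2.57%.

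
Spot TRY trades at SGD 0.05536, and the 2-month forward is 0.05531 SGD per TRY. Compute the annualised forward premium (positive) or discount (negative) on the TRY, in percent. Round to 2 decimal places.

T = 2/12 years.
(F − S)/S = (0.05531 − 0.05536)/0.05536 = -0.0009032.
Per annum: -0.0009032 / (2/12) = -0.005419 = -0.54%.

-0.54%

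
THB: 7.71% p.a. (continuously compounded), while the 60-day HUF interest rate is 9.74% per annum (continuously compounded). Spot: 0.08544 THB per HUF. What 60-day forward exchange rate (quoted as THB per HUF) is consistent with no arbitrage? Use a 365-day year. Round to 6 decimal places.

0.085155

T = 60/365 years.
THB accumulates by e^(0.0771×60/365) = 1.0127546.
HUF growth factor: e^(0.0974×60/365) = 1.0161398.
CIP: F = S · (grow THB)/(grow HUF) = 0.08544 × 1.0127546/1.0161398 = 0.08515536 THB per HUF.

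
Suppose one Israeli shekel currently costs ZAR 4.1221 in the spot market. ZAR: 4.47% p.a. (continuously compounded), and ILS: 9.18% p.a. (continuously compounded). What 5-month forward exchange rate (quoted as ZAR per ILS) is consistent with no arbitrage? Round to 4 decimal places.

4.0420

T = 5/12 years.
ZAR accumulates by e^(0.0447×5/12) = 1.0187995.
ILS growth factor: e^(0.0918×5/12) = 1.0389909.
CIP: F = S · (grow ZAR)/(grow ILS) = 4.1221 × 1.0187995/1.0389909 = 4.041992 ZAR per ILS.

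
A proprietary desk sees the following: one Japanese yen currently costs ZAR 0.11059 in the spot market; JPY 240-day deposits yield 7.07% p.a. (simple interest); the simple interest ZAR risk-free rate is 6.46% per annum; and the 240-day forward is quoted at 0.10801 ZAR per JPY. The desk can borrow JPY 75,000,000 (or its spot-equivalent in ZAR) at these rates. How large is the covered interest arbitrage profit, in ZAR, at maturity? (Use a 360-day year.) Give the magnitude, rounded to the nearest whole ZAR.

T = 240/360 years.
Keep in JPY, deliver into the forward: 75,000,000·1.047133333·0.10801 = ZAR 8,482,565.35.
Swap to ZAR now, deposit: 75,000,000·0.11059·1.043066667 = ZAR 8,651,455.70.
The quoted forward undervalues JPY, so borrow JPY, convert to ZAR at spot, deposit the ZAR at 6.46%, and buy JPY forward at 0.10801 to cover the loan.
Profit = 8,651,455.70 − 8,482,565.35 = ZAR 168,890.

ZAR 168,890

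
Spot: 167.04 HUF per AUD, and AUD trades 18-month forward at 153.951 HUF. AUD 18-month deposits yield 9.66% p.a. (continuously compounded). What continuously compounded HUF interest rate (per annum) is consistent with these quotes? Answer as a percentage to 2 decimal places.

4.22%

T = 18/12 years.
By CIP, F/S equals the HUF-to-AUD growth ratio: 153.951/167.04 = 0.9216415.
AUD growth factor: e^(0.0966×18/12) = 1.155924.
Hence g_HUF = 1.0653475.
r = ln(1.0653475)/(18/12) = 0.042201 → 4.22%.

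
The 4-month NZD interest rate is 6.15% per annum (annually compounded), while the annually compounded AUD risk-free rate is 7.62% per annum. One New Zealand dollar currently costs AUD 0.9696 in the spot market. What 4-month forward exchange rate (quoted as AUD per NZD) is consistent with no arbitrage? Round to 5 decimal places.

0.97406

T = 4/12 years.
Growth of 1 AUD over T: (1 + 0.0762)^(4/12) = 1.0247808.
NZD accumulates by (1 + 0.0615)^(4/12) = 1.0200935.
Forward (AUD per NZD) = 0.9696 × 1.0247808 / 1.0200935 = 0.9740553.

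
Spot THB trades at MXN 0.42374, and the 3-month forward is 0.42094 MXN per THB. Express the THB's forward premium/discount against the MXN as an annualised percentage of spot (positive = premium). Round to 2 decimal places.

-2.64%

T = 3/12 years.
Period premium: (0.42094 − 0.42374)/0.42374 = -0.0066078.
Annualise by dividing by T: -0.0066078 / (3/12) = -0.026431 → -2.64%.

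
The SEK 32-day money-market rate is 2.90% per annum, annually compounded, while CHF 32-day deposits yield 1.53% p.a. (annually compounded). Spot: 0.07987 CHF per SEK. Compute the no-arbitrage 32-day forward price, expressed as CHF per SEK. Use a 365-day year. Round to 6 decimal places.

0.079776

T = 32/365 years.
Growth of 1 CHF over T: (1 + 0.0153)^(32/365) = 1.0013321.
Growth of 1 SEK over T: (1 + 0.0290)^(32/365) = 1.0025094.
So F = 0.07987 × 1.0013321 / 1.0025094 = 0.07977620 (CHF/SEK).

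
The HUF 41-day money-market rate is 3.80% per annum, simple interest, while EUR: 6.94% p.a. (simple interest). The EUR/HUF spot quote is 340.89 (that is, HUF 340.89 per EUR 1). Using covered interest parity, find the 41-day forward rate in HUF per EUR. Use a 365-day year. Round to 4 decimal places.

339.6969

T = 41/365 years.
HUF growth factor: 1 + 0.0380×41/365 = 1.004268493.
EUR accumulates by 1 + 0.0694×41/365 = 1.007795616.
So F = 340.89 × 1.004268493 / 1.007795616 = 339.696940 (HUF/EUR).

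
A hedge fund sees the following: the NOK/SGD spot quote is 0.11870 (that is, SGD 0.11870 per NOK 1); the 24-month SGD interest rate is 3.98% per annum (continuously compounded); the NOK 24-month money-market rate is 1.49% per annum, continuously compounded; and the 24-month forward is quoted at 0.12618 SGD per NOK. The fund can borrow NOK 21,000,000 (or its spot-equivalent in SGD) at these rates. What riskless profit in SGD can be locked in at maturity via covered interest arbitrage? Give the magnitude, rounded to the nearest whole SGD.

T = 2 years.
Keep in NOK, deliver into the forward: 21,000,000·1.030248464·0.12618 = SGD 2,729,931.77.
Swap to SGD now, deposit: 21,000,000·0.11870·1.082853839 = SGD 2,699,229.76.
The quoted forward overvalues NOK, so borrow SGD, buy NOK at spot, deposit the NOK at 1.49%, and sell the proceeds forward at 0.12618.
Arbitrage profit = |2,729,931.77 − 2,699,229.76| = SGD 30,702.

SGD 30,702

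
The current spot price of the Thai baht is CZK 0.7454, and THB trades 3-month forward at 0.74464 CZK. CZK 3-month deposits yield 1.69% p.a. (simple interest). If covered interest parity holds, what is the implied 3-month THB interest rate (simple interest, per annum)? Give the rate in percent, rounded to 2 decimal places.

T = 3/12 years.
By CIP, F/S equals the CZK-to-THB growth ratio: 0.74464/0.7454 = 0.9989804.
CZK growth factor: 1 + 0.0169×3/12 = 1.004225.
So the THB growth factor = 1.005250.
r = (1.005250 − 1)/(3/12) = 0.021000 → 2.10%.

2.10%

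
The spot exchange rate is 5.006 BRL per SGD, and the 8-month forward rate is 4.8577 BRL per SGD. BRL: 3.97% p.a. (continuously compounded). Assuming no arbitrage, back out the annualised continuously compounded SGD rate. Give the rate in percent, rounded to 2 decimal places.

T = 8/12 years.
CIP gives F = S · g_BRL/g_SGD, so g_BRL/g_SGD = 4.8577/5.006 = 0.9703755.
The BRL side grows by e^(0.0397×8/12) = 1.026820.
So the SGD growth factor = 1.0581677.
r = ln(1.0581677)/(8/12) = 0.084808 → 8.48%.

8.48%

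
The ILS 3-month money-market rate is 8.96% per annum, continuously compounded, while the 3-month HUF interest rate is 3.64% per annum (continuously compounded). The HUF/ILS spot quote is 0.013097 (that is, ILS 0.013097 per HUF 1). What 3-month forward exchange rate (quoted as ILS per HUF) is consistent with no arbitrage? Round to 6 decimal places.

T = 3/12 years.
ILS accumulates by e^(0.0896×3/12) = 1.0226528.
HUF growth factor: e^(0.0364×3/12) = 1.0091415.
Forward (ILS per HUF) = 0.013097 × 1.0226528 / 1.0091415 = 0.01327235.

0.013272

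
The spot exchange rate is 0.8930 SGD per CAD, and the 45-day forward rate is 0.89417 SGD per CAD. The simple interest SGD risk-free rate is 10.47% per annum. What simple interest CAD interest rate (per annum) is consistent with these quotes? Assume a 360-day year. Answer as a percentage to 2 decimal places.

T = 45/360 years.
By CIP, F/S equals the SGD-to-CAD growth ratio: 0.89417/0.893 = 1.0013102.
The SGD side grows by 1 + 0.1047×45/360 = 1.0130875.
That pins the CAD growth at 1.0117619.
r = (1.0117619 − 1)/(45/360) = 0.094095 → 9.41%.

9.41%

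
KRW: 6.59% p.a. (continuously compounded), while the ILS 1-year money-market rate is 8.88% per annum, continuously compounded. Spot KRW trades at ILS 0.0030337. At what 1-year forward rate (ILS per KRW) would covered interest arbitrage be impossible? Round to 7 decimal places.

T = 1 year.
ILS accumulates by e^(0.0888×1) = 1.0928621.
KRW accumulates by e^(0.0659×1) = 1.0681199.
So F = 0.0030337 × 1.0928621 / 1.0681199 = 0.003103973 (ILS/KRW).

0.0031040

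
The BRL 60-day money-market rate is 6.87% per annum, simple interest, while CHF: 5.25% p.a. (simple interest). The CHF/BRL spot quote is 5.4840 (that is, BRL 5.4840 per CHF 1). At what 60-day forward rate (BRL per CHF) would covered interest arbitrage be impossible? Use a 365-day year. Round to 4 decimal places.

5.4985

T = 60/365 years.
BRL accumulates by 1 + 0.0687×60/365 = 1.0112932.
Growth of 1 CHF over T: 1 + 0.0525×60/365 = 1.0086301.
CIP: F = S · (grow BRL)/(grow CHF) = 5.484 × 1.0112932/1.0086301 = 5.498479 BRL per CHF.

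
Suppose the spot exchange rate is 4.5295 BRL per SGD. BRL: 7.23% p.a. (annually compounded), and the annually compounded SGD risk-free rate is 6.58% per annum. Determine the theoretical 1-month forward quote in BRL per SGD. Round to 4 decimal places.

T = 1/12 years.
BRL growth factor: (1 + 0.0723)^(1/12) = 1.0058341.
SGD growth factor: (1 + 0.0658)^(1/12) = 1.0053246.
CIP: F = S · (grow BRL)/(grow SGD) = 4.5295 × 1.0058341/1.0053246 = 4.531796 BRL per SGD.

4.5318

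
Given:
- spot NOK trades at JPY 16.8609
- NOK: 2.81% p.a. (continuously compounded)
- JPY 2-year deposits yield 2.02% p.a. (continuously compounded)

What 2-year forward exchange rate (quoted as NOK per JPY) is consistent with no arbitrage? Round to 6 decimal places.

0.060253

T = 2 years.
JPY growth factor: e^(0.0202×2) = 1.0412272.
NOK growth factor: e^(0.0281×2) = 1.0578092.
So F = 16.8609 × 1.0412272 / 1.0578092 = 16.59659 (JPY/NOK).
Quoted the other way: 1/16.59659 = 0.060253 NOK per JPY.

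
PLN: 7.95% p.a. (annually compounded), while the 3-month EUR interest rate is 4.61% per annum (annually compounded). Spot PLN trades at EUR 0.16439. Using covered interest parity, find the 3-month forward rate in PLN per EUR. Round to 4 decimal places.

6.1311

T = 3/12 years.
EUR accumulates by (1 + 0.0461)^(3/12) = 1.011331.
PLN accumulates by (1 + 0.0795)^(3/12) = 1.0193085.
Forward (EUR per PLN) = 0.16439 × 1.011331 / 1.0193085 = 0.1631034.
Invert for PLN per EUR: 1 / 0.1631034 = 6.1311.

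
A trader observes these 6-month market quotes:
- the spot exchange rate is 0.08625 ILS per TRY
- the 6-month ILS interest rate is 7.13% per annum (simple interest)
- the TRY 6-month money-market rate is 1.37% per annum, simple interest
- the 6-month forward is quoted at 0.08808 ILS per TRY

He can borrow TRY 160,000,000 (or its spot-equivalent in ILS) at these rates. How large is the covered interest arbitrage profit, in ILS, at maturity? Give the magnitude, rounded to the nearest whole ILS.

T = 6/12 years.
Invest the TRY and cover forward: 160,000,000 × 1.006850 × 0.08808 = ILS 14,189,335.68.
Convert at spot and invest in ILS: 160,000,000 × 0.08625 × 1.035650 = ILS 14,291,970.00.
The quoted forward undervalues TRY, so borrow TRY, convert to ILS at spot, deposit the ILS at 7.13%, and buy TRY forward at 0.08808 to cover the loan.
The gap between the two covered legs is ILS 102,634.

ILS 102,634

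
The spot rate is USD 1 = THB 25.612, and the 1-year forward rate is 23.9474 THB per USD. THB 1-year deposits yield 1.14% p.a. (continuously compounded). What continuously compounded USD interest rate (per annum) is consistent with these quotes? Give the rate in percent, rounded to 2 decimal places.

7.86%

T = 1 year.
F/S = 23.9474/25.612 = 0.9350070 = (growth of THB) / (growth of USD).
The THB side grows by e^(0.0114×1) = 1.0114652.
Hence g_USD = 1.0817729.
Take logs: ln 1.0817729 / 1 = 0.078601, so 7.86%.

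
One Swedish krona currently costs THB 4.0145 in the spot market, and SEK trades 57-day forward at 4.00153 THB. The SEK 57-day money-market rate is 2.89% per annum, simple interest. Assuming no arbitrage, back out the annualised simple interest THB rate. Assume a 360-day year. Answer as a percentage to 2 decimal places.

T = 57/360 years.
By CIP, F/S equals the THB-to-SEK growth ratio: 4.00153/4.0145 = 0.9967692.
The SEK side grows by 1 + 0.0289×57/360 = 1.0045758.
So the THB growth factor = 1.0013302.
r = (1.0013302 − 1)/(57/360) = 0.008401 → 0.84%.

0.84%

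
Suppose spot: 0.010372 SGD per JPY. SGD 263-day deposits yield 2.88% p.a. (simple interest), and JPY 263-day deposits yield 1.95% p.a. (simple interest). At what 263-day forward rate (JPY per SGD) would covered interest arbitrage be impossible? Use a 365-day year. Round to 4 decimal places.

T = 263/365 years.
Growth of 1 SGD over T: 1 + 0.0288×263/365 = 1.02075178.
Growth of 1 JPY over T: 1 + 0.0195×263/365 = 1.01405068.
So F = 0.010372 × 1.02075178 / 1.01405068 = 0.010440541 (SGD/JPY).
Quoted the other way: 1/0.010440541 = 95.7805 JPY per SGD.

95.7805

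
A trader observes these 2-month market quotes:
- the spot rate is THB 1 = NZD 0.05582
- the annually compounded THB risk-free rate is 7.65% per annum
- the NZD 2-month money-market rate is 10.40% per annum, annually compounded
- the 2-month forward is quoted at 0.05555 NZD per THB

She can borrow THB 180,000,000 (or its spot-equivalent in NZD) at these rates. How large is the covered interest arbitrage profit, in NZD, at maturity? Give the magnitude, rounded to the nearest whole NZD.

T = 2/12 years.
Route A — deposit THB, sell forward: 180,000,000 × 1.0123616206 × 0.05555 = NZD 10,122,603.84.
Route B — convert at spot, deposit NZD: 180,000,000 × 0.05582 × 1.0166267016 = NZD 10,214,658.45.
The quoted forward undervalues THB, so borrow THB, convert to NZD at spot, deposit the NZD at 10.40%, and buy THB forward at 0.05555 to cover the loan.
The gap between the two covered legs is NZD 92,055.

NZD 92,055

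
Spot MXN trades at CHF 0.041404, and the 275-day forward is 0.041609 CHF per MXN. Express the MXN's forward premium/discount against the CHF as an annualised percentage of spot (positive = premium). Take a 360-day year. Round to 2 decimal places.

+0.65%

T = 275/360 years.
Period premium: (0.041609 − 0.041404)/0.041404 = 0.0049512.
Per annum: 0.0049512 / (275/360) = 0.006482 = 0.65%.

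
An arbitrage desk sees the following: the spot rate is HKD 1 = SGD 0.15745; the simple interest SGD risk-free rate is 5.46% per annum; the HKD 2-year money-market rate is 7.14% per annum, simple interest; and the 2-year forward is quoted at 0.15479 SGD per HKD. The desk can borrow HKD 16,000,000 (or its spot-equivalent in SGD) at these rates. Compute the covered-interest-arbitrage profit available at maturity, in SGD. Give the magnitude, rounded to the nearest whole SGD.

T = 2 years.
Invest the HKD and cover forward: 16,000,000 × 1.142800 × 0.15479 = SGD 2,830,304.19.
Convert at spot and invest in SGD: 16,000,000 × 0.15745 × 1.109200 = SGD 2,794,296.64.
The quoted forward overvalues HKD, so borrow SGD, buy HKD at spot, deposit the HKD at 7.14%, and sell the proceeds forward at 0.15479.
The gap between the two covered legs is SGD 36,008.

SGD 36,008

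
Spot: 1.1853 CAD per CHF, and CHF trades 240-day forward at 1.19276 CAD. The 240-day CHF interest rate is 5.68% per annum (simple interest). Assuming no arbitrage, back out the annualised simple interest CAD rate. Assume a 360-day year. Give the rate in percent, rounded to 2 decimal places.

T = 240/360 years.
F/S = 1.19276/1.1853 = 1.0062938 = (growth of CAD) / (growth of CHF).
The CHF side grows by 1 + 0.0568×240/360 = 1.0378667.
That pins the CAD growth at 1.0443988.
r = (1.0443988 − 1)/(240/360) = 0.066598 → 6.66%.

6.66%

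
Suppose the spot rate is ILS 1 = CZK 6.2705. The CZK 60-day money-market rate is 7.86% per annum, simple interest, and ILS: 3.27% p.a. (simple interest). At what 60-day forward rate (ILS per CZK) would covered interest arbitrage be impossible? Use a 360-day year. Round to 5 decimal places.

0.15827

T = 60/360 years.
CZK accumulates by 1 + 0.0786×60/360 = 1.013100.
ILS growth factor: 1 + 0.0327×60/360 = 1.005450.
CIP: F = S · (grow CZK)/(grow ILS) = 6.2705 × 1.013100/1.005450 = 6.318209 CZK per ILS.
Quoted the other way: 1/6.318209 = 0.15827 ILS per CZK.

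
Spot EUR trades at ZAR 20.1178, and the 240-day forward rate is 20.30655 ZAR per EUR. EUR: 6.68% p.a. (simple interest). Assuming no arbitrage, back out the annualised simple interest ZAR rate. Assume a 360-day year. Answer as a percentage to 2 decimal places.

8.15%

T = 240/360 years.
By CIP, F/S equals the ZAR-to-EUR growth ratio: 20.30655/20.1178 = 1.0093822.
The EUR side grows by 1 + 0.0668×240/360 = 1.0445333.
So the ZAR growth factor = 1.0543333.
(1.0543333 − 1)/T = 0.081500, i.e. 8.15%.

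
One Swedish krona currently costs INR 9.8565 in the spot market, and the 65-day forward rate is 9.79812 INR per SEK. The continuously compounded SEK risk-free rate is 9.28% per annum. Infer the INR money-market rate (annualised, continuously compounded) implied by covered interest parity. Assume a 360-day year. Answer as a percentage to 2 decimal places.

T = 65/360 years.
CIP gives F = S · g_INR/g_SEK, so g_INR/g_SEK = 9.79812/9.8565 = 0.9940770.
The SEK side grows by e^(0.0928×65/360) = 1.0168967.
Hence g_INR = 1.0108736.
r = ln(1.0108736)/(65/360) = 0.059898 → 5.99%.

5.99%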